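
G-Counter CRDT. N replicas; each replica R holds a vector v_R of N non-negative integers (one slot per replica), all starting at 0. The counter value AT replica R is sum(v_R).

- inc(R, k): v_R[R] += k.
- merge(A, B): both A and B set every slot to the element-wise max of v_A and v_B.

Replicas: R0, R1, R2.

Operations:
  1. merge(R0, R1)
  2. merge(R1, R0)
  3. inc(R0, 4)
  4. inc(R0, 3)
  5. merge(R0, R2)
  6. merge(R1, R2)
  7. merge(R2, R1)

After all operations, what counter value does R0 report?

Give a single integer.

Answer: 7

Derivation:
Op 1: merge R0<->R1 -> R0=(0,0,0) R1=(0,0,0)
Op 2: merge R1<->R0 -> R1=(0,0,0) R0=(0,0,0)
Op 3: inc R0 by 4 -> R0=(4,0,0) value=4
Op 4: inc R0 by 3 -> R0=(7,0,0) value=7
Op 5: merge R0<->R2 -> R0=(7,0,0) R2=(7,0,0)
Op 6: merge R1<->R2 -> R1=(7,0,0) R2=(7,0,0)
Op 7: merge R2<->R1 -> R2=(7,0,0) R1=(7,0,0)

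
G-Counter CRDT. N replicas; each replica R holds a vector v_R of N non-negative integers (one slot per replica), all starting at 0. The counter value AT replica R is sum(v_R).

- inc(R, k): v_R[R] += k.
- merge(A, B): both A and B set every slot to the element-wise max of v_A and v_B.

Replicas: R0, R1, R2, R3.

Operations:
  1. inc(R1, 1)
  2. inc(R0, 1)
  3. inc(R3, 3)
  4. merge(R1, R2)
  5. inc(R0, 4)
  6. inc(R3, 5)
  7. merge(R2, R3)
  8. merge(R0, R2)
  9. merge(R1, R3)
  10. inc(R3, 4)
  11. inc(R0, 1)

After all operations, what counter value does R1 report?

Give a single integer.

Op 1: inc R1 by 1 -> R1=(0,1,0,0) value=1
Op 2: inc R0 by 1 -> R0=(1,0,0,0) value=1
Op 3: inc R3 by 3 -> R3=(0,0,0,3) value=3
Op 4: merge R1<->R2 -> R1=(0,1,0,0) R2=(0,1,0,0)
Op 5: inc R0 by 4 -> R0=(5,0,0,0) value=5
Op 6: inc R3 by 5 -> R3=(0,0,0,8) value=8
Op 7: merge R2<->R3 -> R2=(0,1,0,8) R3=(0,1,0,8)
Op 8: merge R0<->R2 -> R0=(5,1,0,8) R2=(5,1,0,8)
Op 9: merge R1<->R3 -> R1=(0,1,0,8) R3=(0,1,0,8)
Op 10: inc R3 by 4 -> R3=(0,1,0,12) value=13
Op 11: inc R0 by 1 -> R0=(6,1,0,8) value=15

Answer: 9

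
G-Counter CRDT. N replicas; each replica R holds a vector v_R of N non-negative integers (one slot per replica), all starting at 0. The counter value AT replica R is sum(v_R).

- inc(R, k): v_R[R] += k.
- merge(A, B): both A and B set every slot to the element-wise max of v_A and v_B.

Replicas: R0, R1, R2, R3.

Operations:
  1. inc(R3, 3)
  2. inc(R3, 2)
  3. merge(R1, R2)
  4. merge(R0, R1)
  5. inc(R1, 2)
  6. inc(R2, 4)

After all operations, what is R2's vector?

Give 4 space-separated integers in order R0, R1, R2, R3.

Op 1: inc R3 by 3 -> R3=(0,0,0,3) value=3
Op 2: inc R3 by 2 -> R3=(0,0,0,5) value=5
Op 3: merge R1<->R2 -> R1=(0,0,0,0) R2=(0,0,0,0)
Op 4: merge R0<->R1 -> R0=(0,0,0,0) R1=(0,0,0,0)
Op 5: inc R1 by 2 -> R1=(0,2,0,0) value=2
Op 6: inc R2 by 4 -> R2=(0,0,4,0) value=4

Answer: 0 0 4 0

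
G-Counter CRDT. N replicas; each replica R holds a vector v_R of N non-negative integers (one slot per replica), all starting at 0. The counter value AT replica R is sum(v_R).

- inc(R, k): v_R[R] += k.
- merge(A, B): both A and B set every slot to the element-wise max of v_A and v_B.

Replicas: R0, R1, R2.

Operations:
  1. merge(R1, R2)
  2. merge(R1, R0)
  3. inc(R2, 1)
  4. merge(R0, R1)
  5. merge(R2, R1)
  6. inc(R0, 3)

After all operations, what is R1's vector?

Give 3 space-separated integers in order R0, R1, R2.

Answer: 0 0 1

Derivation:
Op 1: merge R1<->R2 -> R1=(0,0,0) R2=(0,0,0)
Op 2: merge R1<->R0 -> R1=(0,0,0) R0=(0,0,0)
Op 3: inc R2 by 1 -> R2=(0,0,1) value=1
Op 4: merge R0<->R1 -> R0=(0,0,0) R1=(0,0,0)
Op 5: merge R2<->R1 -> R2=(0,0,1) R1=(0,0,1)
Op 6: inc R0 by 3 -> R0=(3,0,0) value=3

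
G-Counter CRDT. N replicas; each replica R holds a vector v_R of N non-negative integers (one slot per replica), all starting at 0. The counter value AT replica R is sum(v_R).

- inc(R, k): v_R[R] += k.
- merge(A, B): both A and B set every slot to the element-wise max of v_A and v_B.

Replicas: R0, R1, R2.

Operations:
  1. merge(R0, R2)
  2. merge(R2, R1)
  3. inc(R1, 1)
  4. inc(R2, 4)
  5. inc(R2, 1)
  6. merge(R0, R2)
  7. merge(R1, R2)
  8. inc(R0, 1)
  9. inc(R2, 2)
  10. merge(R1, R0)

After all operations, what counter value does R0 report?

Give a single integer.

Op 1: merge R0<->R2 -> R0=(0,0,0) R2=(0,0,0)
Op 2: merge R2<->R1 -> R2=(0,0,0) R1=(0,0,0)
Op 3: inc R1 by 1 -> R1=(0,1,0) value=1
Op 4: inc R2 by 4 -> R2=(0,0,4) value=4
Op 5: inc R2 by 1 -> R2=(0,0,5) value=5
Op 6: merge R0<->R2 -> R0=(0,0,5) R2=(0,0,5)
Op 7: merge R1<->R2 -> R1=(0,1,5) R2=(0,1,5)
Op 8: inc R0 by 1 -> R0=(1,0,5) value=6
Op 9: inc R2 by 2 -> R2=(0,1,7) value=8
Op 10: merge R1<->R0 -> R1=(1,1,5) R0=(1,1,5)

Answer: 7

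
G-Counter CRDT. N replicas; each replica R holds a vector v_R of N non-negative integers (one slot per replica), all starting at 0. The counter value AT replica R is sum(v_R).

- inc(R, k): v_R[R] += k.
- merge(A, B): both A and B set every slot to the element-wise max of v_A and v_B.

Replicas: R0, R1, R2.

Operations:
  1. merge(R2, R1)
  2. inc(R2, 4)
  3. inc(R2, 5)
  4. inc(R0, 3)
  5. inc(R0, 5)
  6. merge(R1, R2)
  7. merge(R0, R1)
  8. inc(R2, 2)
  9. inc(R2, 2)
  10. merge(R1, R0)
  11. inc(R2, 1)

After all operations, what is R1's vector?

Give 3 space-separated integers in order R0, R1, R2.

Answer: 8 0 9

Derivation:
Op 1: merge R2<->R1 -> R2=(0,0,0) R1=(0,0,0)
Op 2: inc R2 by 4 -> R2=(0,0,4) value=4
Op 3: inc R2 by 5 -> R2=(0,0,9) value=9
Op 4: inc R0 by 3 -> R0=(3,0,0) value=3
Op 5: inc R0 by 5 -> R0=(8,0,0) value=8
Op 6: merge R1<->R2 -> R1=(0,0,9) R2=(0,0,9)
Op 7: merge R0<->R1 -> R0=(8,0,9) R1=(8,0,9)
Op 8: inc R2 by 2 -> R2=(0,0,11) value=11
Op 9: inc R2 by 2 -> R2=(0,0,13) value=13
Op 10: merge R1<->R0 -> R1=(8,0,9) R0=(8,0,9)
Op 11: inc R2 by 1 -> R2=(0,0,14) value=14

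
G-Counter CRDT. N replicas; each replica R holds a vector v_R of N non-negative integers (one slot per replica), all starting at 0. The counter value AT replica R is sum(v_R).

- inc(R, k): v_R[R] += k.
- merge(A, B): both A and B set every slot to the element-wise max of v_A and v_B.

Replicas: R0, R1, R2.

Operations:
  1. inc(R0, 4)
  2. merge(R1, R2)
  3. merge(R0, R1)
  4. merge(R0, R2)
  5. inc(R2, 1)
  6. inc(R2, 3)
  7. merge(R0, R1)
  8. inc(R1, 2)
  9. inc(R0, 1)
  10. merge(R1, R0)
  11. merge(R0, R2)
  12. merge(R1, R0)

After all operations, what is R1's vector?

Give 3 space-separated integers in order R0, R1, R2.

Op 1: inc R0 by 4 -> R0=(4,0,0) value=4
Op 2: merge R1<->R2 -> R1=(0,0,0) R2=(0,0,0)
Op 3: merge R0<->R1 -> R0=(4,0,0) R1=(4,0,0)
Op 4: merge R0<->R2 -> R0=(4,0,0) R2=(4,0,0)
Op 5: inc R2 by 1 -> R2=(4,0,1) value=5
Op 6: inc R2 by 3 -> R2=(4,0,4) value=8
Op 7: merge R0<->R1 -> R0=(4,0,0) R1=(4,0,0)
Op 8: inc R1 by 2 -> R1=(4,2,0) value=6
Op 9: inc R0 by 1 -> R0=(5,0,0) value=5
Op 10: merge R1<->R0 -> R1=(5,2,0) R0=(5,2,0)
Op 11: merge R0<->R2 -> R0=(5,2,4) R2=(5,2,4)
Op 12: merge R1<->R0 -> R1=(5,2,4) R0=(5,2,4)

Answer: 5 2 4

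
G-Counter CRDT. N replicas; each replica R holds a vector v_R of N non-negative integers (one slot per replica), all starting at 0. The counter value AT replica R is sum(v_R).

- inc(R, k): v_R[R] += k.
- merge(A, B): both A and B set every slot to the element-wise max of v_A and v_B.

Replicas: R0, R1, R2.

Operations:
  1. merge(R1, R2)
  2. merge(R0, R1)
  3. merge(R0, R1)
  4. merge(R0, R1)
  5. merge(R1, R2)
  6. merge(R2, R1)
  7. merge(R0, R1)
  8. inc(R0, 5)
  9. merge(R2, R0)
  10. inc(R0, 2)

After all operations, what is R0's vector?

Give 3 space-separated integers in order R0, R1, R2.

Answer: 7 0 0

Derivation:
Op 1: merge R1<->R2 -> R1=(0,0,0) R2=(0,0,0)
Op 2: merge R0<->R1 -> R0=(0,0,0) R1=(0,0,0)
Op 3: merge R0<->R1 -> R0=(0,0,0) R1=(0,0,0)
Op 4: merge R0<->R1 -> R0=(0,0,0) R1=(0,0,0)
Op 5: merge R1<->R2 -> R1=(0,0,0) R2=(0,0,0)
Op 6: merge R2<->R1 -> R2=(0,0,0) R1=(0,0,0)
Op 7: merge R0<->R1 -> R0=(0,0,0) R1=(0,0,0)
Op 8: inc R0 by 5 -> R0=(5,0,0) value=5
Op 9: merge R2<->R0 -> R2=(5,0,0) R0=(5,0,0)
Op 10: inc R0 by 2 -> R0=(7,0,0) value=7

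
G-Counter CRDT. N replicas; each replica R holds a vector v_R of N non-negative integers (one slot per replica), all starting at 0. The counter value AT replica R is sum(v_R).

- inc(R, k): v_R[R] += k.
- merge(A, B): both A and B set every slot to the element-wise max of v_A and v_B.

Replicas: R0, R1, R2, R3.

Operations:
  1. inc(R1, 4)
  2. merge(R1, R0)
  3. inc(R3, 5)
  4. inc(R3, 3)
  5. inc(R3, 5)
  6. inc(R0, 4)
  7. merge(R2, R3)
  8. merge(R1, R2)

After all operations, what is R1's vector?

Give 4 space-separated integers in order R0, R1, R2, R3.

Op 1: inc R1 by 4 -> R1=(0,4,0,0) value=4
Op 2: merge R1<->R0 -> R1=(0,4,0,0) R0=(0,4,0,0)
Op 3: inc R3 by 5 -> R3=(0,0,0,5) value=5
Op 4: inc R3 by 3 -> R3=(0,0,0,8) value=8
Op 5: inc R3 by 5 -> R3=(0,0,0,13) value=13
Op 6: inc R0 by 4 -> R0=(4,4,0,0) value=8
Op 7: merge R2<->R3 -> R2=(0,0,0,13) R3=(0,0,0,13)
Op 8: merge R1<->R2 -> R1=(0,4,0,13) R2=(0,4,0,13)

Answer: 0 4 0 13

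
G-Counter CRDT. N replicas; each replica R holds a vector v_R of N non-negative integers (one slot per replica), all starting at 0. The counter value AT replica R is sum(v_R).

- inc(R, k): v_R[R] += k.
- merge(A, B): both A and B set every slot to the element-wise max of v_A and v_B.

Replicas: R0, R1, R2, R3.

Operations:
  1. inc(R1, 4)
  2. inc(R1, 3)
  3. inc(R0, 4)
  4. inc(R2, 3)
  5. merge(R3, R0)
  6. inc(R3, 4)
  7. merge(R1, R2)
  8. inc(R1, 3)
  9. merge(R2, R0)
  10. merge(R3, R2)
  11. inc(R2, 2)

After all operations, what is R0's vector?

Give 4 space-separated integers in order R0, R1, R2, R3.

Answer: 4 7 3 0

Derivation:
Op 1: inc R1 by 4 -> R1=(0,4,0,0) value=4
Op 2: inc R1 by 3 -> R1=(0,7,0,0) value=7
Op 3: inc R0 by 4 -> R0=(4,0,0,0) value=4
Op 4: inc R2 by 3 -> R2=(0,0,3,0) value=3
Op 5: merge R3<->R0 -> R3=(4,0,0,0) R0=(4,0,0,0)
Op 6: inc R3 by 4 -> R3=(4,0,0,4) value=8
Op 7: merge R1<->R2 -> R1=(0,7,3,0) R2=(0,7,3,0)
Op 8: inc R1 by 3 -> R1=(0,10,3,0) value=13
Op 9: merge R2<->R0 -> R2=(4,7,3,0) R0=(4,7,3,0)
Op 10: merge R3<->R2 -> R3=(4,7,3,4) R2=(4,7,3,4)
Op 11: inc R2 by 2 -> R2=(4,7,5,4) value=20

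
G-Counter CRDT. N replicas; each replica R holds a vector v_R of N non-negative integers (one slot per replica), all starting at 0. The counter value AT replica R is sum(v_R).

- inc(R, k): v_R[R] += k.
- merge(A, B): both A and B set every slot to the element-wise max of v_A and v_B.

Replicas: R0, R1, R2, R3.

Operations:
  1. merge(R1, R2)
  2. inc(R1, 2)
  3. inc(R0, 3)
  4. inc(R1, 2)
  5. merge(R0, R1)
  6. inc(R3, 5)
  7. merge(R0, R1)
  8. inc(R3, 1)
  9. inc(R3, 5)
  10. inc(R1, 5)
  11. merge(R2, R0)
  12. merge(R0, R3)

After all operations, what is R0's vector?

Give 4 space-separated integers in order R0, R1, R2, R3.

Answer: 3 4 0 11

Derivation:
Op 1: merge R1<->R2 -> R1=(0,0,0,0) R2=(0,0,0,0)
Op 2: inc R1 by 2 -> R1=(0,2,0,0) value=2
Op 3: inc R0 by 3 -> R0=(3,0,0,0) value=3
Op 4: inc R1 by 2 -> R1=(0,4,0,0) value=4
Op 5: merge R0<->R1 -> R0=(3,4,0,0) R1=(3,4,0,0)
Op 6: inc R3 by 5 -> R3=(0,0,0,5) value=5
Op 7: merge R0<->R1 -> R0=(3,4,0,0) R1=(3,4,0,0)
Op 8: inc R3 by 1 -> R3=(0,0,0,6) value=6
Op 9: inc R3 by 5 -> R3=(0,0,0,11) value=11
Op 10: inc R1 by 5 -> R1=(3,9,0,0) value=12
Op 11: merge R2<->R0 -> R2=(3,4,0,0) R0=(3,4,0,0)
Op 12: merge R0<->R3 -> R0=(3,4,0,11) R3=(3,4,0,11)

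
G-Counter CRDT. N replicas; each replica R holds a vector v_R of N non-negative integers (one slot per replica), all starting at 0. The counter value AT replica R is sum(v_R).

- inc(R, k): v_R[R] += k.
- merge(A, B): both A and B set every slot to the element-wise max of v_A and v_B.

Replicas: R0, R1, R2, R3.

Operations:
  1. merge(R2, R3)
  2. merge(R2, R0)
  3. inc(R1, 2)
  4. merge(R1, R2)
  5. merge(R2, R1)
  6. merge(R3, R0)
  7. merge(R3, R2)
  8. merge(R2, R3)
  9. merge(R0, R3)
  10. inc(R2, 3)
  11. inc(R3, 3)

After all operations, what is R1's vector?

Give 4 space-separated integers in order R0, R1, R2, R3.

Answer: 0 2 0 0

Derivation:
Op 1: merge R2<->R3 -> R2=(0,0,0,0) R3=(0,0,0,0)
Op 2: merge R2<->R0 -> R2=(0,0,0,0) R0=(0,0,0,0)
Op 3: inc R1 by 2 -> R1=(0,2,0,0) value=2
Op 4: merge R1<->R2 -> R1=(0,2,0,0) R2=(0,2,0,0)
Op 5: merge R2<->R1 -> R2=(0,2,0,0) R1=(0,2,0,0)
Op 6: merge R3<->R0 -> R3=(0,0,0,0) R0=(0,0,0,0)
Op 7: merge R3<->R2 -> R3=(0,2,0,0) R2=(0,2,0,0)
Op 8: merge R2<->R3 -> R2=(0,2,0,0) R3=(0,2,0,0)
Op 9: merge R0<->R3 -> R0=(0,2,0,0) R3=(0,2,0,0)
Op 10: inc R2 by 3 -> R2=(0,2,3,0) value=5
Op 11: inc R3 by 3 -> R3=(0,2,0,3) value=5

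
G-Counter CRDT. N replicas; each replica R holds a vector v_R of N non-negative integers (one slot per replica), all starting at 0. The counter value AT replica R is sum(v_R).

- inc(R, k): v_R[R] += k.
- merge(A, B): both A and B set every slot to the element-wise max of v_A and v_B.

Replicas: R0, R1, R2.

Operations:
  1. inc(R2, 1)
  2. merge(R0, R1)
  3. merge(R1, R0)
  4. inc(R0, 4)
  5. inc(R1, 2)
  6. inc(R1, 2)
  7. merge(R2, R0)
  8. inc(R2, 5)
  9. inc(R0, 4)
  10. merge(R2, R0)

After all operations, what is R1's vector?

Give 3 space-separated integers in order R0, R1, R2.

Answer: 0 4 0

Derivation:
Op 1: inc R2 by 1 -> R2=(0,0,1) value=1
Op 2: merge R0<->R1 -> R0=(0,0,0) R1=(0,0,0)
Op 3: merge R1<->R0 -> R1=(0,0,0) R0=(0,0,0)
Op 4: inc R0 by 4 -> R0=(4,0,0) value=4
Op 5: inc R1 by 2 -> R1=(0,2,0) value=2
Op 6: inc R1 by 2 -> R1=(0,4,0) value=4
Op 7: merge R2<->R0 -> R2=(4,0,1) R0=(4,0,1)
Op 8: inc R2 by 5 -> R2=(4,0,6) value=10
Op 9: inc R0 by 4 -> R0=(8,0,1) value=9
Op 10: merge R2<->R0 -> R2=(8,0,6) R0=(8,0,6)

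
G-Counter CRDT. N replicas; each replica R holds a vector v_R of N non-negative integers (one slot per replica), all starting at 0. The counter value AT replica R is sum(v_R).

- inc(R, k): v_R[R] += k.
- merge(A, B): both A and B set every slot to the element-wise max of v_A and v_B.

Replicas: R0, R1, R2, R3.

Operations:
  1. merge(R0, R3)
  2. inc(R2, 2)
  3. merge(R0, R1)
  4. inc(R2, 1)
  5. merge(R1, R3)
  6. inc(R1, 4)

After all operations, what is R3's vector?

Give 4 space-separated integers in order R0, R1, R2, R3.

Answer: 0 0 0 0

Derivation:
Op 1: merge R0<->R3 -> R0=(0,0,0,0) R3=(0,0,0,0)
Op 2: inc R2 by 2 -> R2=(0,0,2,0) value=2
Op 3: merge R0<->R1 -> R0=(0,0,0,0) R1=(0,0,0,0)
Op 4: inc R2 by 1 -> R2=(0,0,3,0) value=3
Op 5: merge R1<->R3 -> R1=(0,0,0,0) R3=(0,0,0,0)
Op 6: inc R1 by 4 -> R1=(0,4,0,0) value=4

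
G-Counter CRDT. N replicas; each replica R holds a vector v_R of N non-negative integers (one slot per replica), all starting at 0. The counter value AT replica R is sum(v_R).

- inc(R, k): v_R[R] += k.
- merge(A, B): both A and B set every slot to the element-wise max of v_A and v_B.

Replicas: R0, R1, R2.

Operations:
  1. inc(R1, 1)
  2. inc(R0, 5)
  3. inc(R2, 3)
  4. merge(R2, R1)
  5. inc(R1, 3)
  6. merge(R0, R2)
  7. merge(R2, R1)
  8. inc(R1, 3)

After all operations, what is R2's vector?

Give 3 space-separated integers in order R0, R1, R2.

Op 1: inc R1 by 1 -> R1=(0,1,0) value=1
Op 2: inc R0 by 5 -> R0=(5,0,0) value=5
Op 3: inc R2 by 3 -> R2=(0,0,3) value=3
Op 4: merge R2<->R1 -> R2=(0,1,3) R1=(0,1,3)
Op 5: inc R1 by 3 -> R1=(0,4,3) value=7
Op 6: merge R0<->R2 -> R0=(5,1,3) R2=(5,1,3)
Op 7: merge R2<->R1 -> R2=(5,4,3) R1=(5,4,3)
Op 8: inc R1 by 3 -> R1=(5,7,3) value=15

Answer: 5 4 3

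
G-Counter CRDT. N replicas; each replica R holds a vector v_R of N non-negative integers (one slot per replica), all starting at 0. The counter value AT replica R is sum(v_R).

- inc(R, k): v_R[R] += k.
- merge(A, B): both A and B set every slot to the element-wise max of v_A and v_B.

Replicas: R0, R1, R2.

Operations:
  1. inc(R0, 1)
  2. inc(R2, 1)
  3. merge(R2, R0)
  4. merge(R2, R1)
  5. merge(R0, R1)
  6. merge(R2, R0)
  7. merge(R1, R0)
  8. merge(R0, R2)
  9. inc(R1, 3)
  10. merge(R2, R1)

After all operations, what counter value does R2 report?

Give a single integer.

Answer: 5

Derivation:
Op 1: inc R0 by 1 -> R0=(1,0,0) value=1
Op 2: inc R2 by 1 -> R2=(0,0,1) value=1
Op 3: merge R2<->R0 -> R2=(1,0,1) R0=(1,0,1)
Op 4: merge R2<->R1 -> R2=(1,0,1) R1=(1,0,1)
Op 5: merge R0<->R1 -> R0=(1,0,1) R1=(1,0,1)
Op 6: merge R2<->R0 -> R2=(1,0,1) R0=(1,0,1)
Op 7: merge R1<->R0 -> R1=(1,0,1) R0=(1,0,1)
Op 8: merge R0<->R2 -> R0=(1,0,1) R2=(1,0,1)
Op 9: inc R1 by 3 -> R1=(1,3,1) value=5
Op 10: merge R2<->R1 -> R2=(1,3,1) R1=(1,3,1)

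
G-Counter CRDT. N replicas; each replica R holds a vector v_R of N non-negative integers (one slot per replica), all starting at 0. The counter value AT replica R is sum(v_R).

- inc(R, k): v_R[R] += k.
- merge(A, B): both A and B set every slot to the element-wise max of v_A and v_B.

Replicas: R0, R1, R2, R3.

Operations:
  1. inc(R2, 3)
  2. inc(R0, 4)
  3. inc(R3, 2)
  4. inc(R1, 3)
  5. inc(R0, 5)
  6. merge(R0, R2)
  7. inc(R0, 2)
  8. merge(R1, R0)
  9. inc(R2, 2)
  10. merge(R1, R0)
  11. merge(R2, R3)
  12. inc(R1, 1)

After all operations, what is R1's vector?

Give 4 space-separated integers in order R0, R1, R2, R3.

Answer: 11 4 3 0

Derivation:
Op 1: inc R2 by 3 -> R2=(0,0,3,0) value=3
Op 2: inc R0 by 4 -> R0=(4,0,0,0) value=4
Op 3: inc R3 by 2 -> R3=(0,0,0,2) value=2
Op 4: inc R1 by 3 -> R1=(0,3,0,0) value=3
Op 5: inc R0 by 5 -> R0=(9,0,0,0) value=9
Op 6: merge R0<->R2 -> R0=(9,0,3,0) R2=(9,0,3,0)
Op 7: inc R0 by 2 -> R0=(11,0,3,0) value=14
Op 8: merge R1<->R0 -> R1=(11,3,3,0) R0=(11,3,3,0)
Op 9: inc R2 by 2 -> R2=(9,0,5,0) value=14
Op 10: merge R1<->R0 -> R1=(11,3,3,0) R0=(11,3,3,0)
Op 11: merge R2<->R3 -> R2=(9,0,5,2) R3=(9,0,5,2)
Op 12: inc R1 by 1 -> R1=(11,4,3,0) value=18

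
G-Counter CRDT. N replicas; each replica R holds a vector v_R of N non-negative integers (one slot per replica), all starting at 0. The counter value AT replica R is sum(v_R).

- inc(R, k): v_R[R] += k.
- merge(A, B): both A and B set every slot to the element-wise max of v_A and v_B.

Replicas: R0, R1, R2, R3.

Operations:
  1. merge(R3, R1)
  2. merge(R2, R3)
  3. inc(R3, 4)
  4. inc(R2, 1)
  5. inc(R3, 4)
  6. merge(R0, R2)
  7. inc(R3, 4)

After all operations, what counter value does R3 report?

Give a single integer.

Op 1: merge R3<->R1 -> R3=(0,0,0,0) R1=(0,0,0,0)
Op 2: merge R2<->R3 -> R2=(0,0,0,0) R3=(0,0,0,0)
Op 3: inc R3 by 4 -> R3=(0,0,0,4) value=4
Op 4: inc R2 by 1 -> R2=(0,0,1,0) value=1
Op 5: inc R3 by 4 -> R3=(0,0,0,8) value=8
Op 6: merge R0<->R2 -> R0=(0,0,1,0) R2=(0,0,1,0)
Op 7: inc R3 by 4 -> R3=(0,0,0,12) value=12

Answer: 12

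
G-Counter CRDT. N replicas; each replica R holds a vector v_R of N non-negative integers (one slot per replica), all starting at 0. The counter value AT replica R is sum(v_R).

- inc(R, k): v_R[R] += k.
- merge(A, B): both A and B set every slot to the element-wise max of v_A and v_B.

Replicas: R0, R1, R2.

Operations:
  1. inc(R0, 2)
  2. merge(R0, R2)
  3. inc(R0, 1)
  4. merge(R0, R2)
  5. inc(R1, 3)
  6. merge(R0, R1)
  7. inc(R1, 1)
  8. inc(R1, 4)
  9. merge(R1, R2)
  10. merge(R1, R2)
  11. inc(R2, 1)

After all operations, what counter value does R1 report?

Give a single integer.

Answer: 11

Derivation:
Op 1: inc R0 by 2 -> R0=(2,0,0) value=2
Op 2: merge R0<->R2 -> R0=(2,0,0) R2=(2,0,0)
Op 3: inc R0 by 1 -> R0=(3,0,0) value=3
Op 4: merge R0<->R2 -> R0=(3,0,0) R2=(3,0,0)
Op 5: inc R1 by 3 -> R1=(0,3,0) value=3
Op 6: merge R0<->R1 -> R0=(3,3,0) R1=(3,3,0)
Op 7: inc R1 by 1 -> R1=(3,4,0) value=7
Op 8: inc R1 by 4 -> R1=(3,8,0) value=11
Op 9: merge R1<->R2 -> R1=(3,8,0) R2=(3,8,0)
Op 10: merge R1<->R2 -> R1=(3,8,0) R2=(3,8,0)
Op 11: inc R2 by 1 -> R2=(3,8,1) value=12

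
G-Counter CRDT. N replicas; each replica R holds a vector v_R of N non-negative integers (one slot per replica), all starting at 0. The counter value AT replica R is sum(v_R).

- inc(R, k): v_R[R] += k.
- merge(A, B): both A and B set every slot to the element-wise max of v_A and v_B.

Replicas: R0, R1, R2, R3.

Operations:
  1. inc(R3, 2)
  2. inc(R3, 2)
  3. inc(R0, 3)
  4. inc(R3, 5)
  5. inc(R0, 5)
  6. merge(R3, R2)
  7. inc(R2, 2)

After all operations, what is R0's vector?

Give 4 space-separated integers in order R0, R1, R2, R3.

Op 1: inc R3 by 2 -> R3=(0,0,0,2) value=2
Op 2: inc R3 by 2 -> R3=(0,0,0,4) value=4
Op 3: inc R0 by 3 -> R0=(3,0,0,0) value=3
Op 4: inc R3 by 5 -> R3=(0,0,0,9) value=9
Op 5: inc R0 by 5 -> R0=(8,0,0,0) value=8
Op 6: merge R3<->R2 -> R3=(0,0,0,9) R2=(0,0,0,9)
Op 7: inc R2 by 2 -> R2=(0,0,2,9) value=11

Answer: 8 0 0 0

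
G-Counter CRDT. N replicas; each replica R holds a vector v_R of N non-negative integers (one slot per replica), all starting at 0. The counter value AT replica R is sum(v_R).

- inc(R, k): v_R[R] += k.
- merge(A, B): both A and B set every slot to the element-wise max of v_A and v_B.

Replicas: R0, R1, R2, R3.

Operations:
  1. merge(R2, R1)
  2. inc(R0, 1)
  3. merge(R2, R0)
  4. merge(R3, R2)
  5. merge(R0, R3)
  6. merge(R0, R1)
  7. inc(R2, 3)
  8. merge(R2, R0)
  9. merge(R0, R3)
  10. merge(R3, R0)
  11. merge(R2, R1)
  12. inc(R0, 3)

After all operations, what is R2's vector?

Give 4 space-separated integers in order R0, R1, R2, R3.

Answer: 1 0 3 0

Derivation:
Op 1: merge R2<->R1 -> R2=(0,0,0,0) R1=(0,0,0,0)
Op 2: inc R0 by 1 -> R0=(1,0,0,0) value=1
Op 3: merge R2<->R0 -> R2=(1,0,0,0) R0=(1,0,0,0)
Op 4: merge R3<->R2 -> R3=(1,0,0,0) R2=(1,0,0,0)
Op 5: merge R0<->R3 -> R0=(1,0,0,0) R3=(1,0,0,0)
Op 6: merge R0<->R1 -> R0=(1,0,0,0) R1=(1,0,0,0)
Op 7: inc R2 by 3 -> R2=(1,0,3,0) value=4
Op 8: merge R2<->R0 -> R2=(1,0,3,0) R0=(1,0,3,0)
Op 9: merge R0<->R3 -> R0=(1,0,3,0) R3=(1,0,3,0)
Op 10: merge R3<->R0 -> R3=(1,0,3,0) R0=(1,0,3,0)
Op 11: merge R2<->R1 -> R2=(1,0,3,0) R1=(1,0,3,0)
Op 12: inc R0 by 3 -> R0=(4,0,3,0) value=7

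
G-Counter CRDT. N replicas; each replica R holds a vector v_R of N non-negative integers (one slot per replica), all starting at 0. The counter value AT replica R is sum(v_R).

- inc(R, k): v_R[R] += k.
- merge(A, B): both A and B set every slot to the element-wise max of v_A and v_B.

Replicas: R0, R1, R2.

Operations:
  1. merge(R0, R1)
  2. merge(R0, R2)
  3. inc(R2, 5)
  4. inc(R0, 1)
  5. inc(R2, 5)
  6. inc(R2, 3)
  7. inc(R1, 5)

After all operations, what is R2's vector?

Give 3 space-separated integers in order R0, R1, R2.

Op 1: merge R0<->R1 -> R0=(0,0,0) R1=(0,0,0)
Op 2: merge R0<->R2 -> R0=(0,0,0) R2=(0,0,0)
Op 3: inc R2 by 5 -> R2=(0,0,5) value=5
Op 4: inc R0 by 1 -> R0=(1,0,0) value=1
Op 5: inc R2 by 5 -> R2=(0,0,10) value=10
Op 6: inc R2 by 3 -> R2=(0,0,13) value=13
Op 7: inc R1 by 5 -> R1=(0,5,0) value=5

Answer: 0 0 13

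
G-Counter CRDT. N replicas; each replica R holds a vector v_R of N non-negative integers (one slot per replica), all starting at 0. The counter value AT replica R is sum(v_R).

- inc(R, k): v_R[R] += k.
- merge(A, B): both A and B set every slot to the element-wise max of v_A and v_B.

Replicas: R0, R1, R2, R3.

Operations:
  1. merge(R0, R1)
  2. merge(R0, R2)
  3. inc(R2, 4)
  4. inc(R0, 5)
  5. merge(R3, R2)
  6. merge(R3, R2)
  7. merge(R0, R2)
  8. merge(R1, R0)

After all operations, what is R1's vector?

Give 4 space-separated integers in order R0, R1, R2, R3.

Op 1: merge R0<->R1 -> R0=(0,0,0,0) R1=(0,0,0,0)
Op 2: merge R0<->R2 -> R0=(0,0,0,0) R2=(0,0,0,0)
Op 3: inc R2 by 4 -> R2=(0,0,4,0) value=4
Op 4: inc R0 by 5 -> R0=(5,0,0,0) value=5
Op 5: merge R3<->R2 -> R3=(0,0,4,0) R2=(0,0,4,0)
Op 6: merge R3<->R2 -> R3=(0,0,4,0) R2=(0,0,4,0)
Op 7: merge R0<->R2 -> R0=(5,0,4,0) R2=(5,0,4,0)
Op 8: merge R1<->R0 -> R1=(5,0,4,0) R0=(5,0,4,0)

Answer: 5 0 4 0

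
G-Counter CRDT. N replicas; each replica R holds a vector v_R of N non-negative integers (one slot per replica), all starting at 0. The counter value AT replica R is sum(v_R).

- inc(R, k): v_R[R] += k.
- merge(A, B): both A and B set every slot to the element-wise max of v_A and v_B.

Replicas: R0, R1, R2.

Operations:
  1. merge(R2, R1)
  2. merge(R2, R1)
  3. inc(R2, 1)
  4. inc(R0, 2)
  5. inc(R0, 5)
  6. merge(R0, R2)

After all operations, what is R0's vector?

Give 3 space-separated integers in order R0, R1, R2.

Answer: 7 0 1

Derivation:
Op 1: merge R2<->R1 -> R2=(0,0,0) R1=(0,0,0)
Op 2: merge R2<->R1 -> R2=(0,0,0) R1=(0,0,0)
Op 3: inc R2 by 1 -> R2=(0,0,1) value=1
Op 4: inc R0 by 2 -> R0=(2,0,0) value=2
Op 5: inc R0 by 5 -> R0=(7,0,0) value=7
Op 6: merge R0<->R2 -> R0=(7,0,1) R2=(7,0,1)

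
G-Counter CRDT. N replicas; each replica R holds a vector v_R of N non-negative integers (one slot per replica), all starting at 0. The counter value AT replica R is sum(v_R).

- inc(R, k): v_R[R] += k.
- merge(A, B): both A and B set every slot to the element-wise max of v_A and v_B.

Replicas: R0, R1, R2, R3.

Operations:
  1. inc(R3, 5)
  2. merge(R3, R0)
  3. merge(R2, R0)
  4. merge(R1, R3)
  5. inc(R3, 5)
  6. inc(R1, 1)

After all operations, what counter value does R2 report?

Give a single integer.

Answer: 5

Derivation:
Op 1: inc R3 by 5 -> R3=(0,0,0,5) value=5
Op 2: merge R3<->R0 -> R3=(0,0,0,5) R0=(0,0,0,5)
Op 3: merge R2<->R0 -> R2=(0,0,0,5) R0=(0,0,0,5)
Op 4: merge R1<->R3 -> R1=(0,0,0,5) R3=(0,0,0,5)
Op 5: inc R3 by 5 -> R3=(0,0,0,10) value=10
Op 6: inc R1 by 1 -> R1=(0,1,0,5) value=6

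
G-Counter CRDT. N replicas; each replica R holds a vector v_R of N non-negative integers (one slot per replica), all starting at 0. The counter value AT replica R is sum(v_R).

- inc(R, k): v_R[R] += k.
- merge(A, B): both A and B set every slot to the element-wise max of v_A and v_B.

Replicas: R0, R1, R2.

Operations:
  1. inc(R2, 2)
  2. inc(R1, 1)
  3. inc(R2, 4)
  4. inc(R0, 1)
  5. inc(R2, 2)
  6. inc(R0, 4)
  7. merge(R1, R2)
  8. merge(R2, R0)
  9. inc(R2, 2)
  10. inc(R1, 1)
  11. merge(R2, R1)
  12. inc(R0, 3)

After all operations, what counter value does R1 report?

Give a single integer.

Answer: 17

Derivation:
Op 1: inc R2 by 2 -> R2=(0,0,2) value=2
Op 2: inc R1 by 1 -> R1=(0,1,0) value=1
Op 3: inc R2 by 4 -> R2=(0,0,6) value=6
Op 4: inc R0 by 1 -> R0=(1,0,0) value=1
Op 5: inc R2 by 2 -> R2=(0,0,8) value=8
Op 6: inc R0 by 4 -> R0=(5,0,0) value=5
Op 7: merge R1<->R2 -> R1=(0,1,8) R2=(0,1,8)
Op 8: merge R2<->R0 -> R2=(5,1,8) R0=(5,1,8)
Op 9: inc R2 by 2 -> R2=(5,1,10) value=16
Op 10: inc R1 by 1 -> R1=(0,2,8) value=10
Op 11: merge R2<->R1 -> R2=(5,2,10) R1=(5,2,10)
Op 12: inc R0 by 3 -> R0=(8,1,8) value=17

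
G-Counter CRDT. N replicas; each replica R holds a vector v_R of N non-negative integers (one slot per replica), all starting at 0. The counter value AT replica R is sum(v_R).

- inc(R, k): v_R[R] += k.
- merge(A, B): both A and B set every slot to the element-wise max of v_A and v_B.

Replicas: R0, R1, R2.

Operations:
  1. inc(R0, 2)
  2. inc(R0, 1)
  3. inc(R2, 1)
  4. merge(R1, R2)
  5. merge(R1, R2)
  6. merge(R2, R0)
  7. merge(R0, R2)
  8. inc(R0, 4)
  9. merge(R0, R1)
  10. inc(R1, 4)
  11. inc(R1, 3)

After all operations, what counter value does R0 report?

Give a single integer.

Answer: 8

Derivation:
Op 1: inc R0 by 2 -> R0=(2,0,0) value=2
Op 2: inc R0 by 1 -> R0=(3,0,0) value=3
Op 3: inc R2 by 1 -> R2=(0,0,1) value=1
Op 4: merge R1<->R2 -> R1=(0,0,1) R2=(0,0,1)
Op 5: merge R1<->R2 -> R1=(0,0,1) R2=(0,0,1)
Op 6: merge R2<->R0 -> R2=(3,0,1) R0=(3,0,1)
Op 7: merge R0<->R2 -> R0=(3,0,1) R2=(3,0,1)
Op 8: inc R0 by 4 -> R0=(7,0,1) value=8
Op 9: merge R0<->R1 -> R0=(7,0,1) R1=(7,0,1)
Op 10: inc R1 by 4 -> R1=(7,4,1) value=12
Op 11: inc R1 by 3 -> R1=(7,7,1) value=15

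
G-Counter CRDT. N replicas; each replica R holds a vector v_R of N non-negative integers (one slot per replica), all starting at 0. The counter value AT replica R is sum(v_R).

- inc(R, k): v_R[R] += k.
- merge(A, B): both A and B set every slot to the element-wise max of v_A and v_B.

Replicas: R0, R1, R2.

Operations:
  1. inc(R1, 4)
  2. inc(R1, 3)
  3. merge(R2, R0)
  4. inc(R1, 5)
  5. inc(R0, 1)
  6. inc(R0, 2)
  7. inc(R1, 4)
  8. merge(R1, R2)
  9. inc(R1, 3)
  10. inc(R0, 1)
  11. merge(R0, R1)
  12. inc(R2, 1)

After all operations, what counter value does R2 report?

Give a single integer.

Op 1: inc R1 by 4 -> R1=(0,4,0) value=4
Op 2: inc R1 by 3 -> R1=(0,7,0) value=7
Op 3: merge R2<->R0 -> R2=(0,0,0) R0=(0,0,0)
Op 4: inc R1 by 5 -> R1=(0,12,0) value=12
Op 5: inc R0 by 1 -> R0=(1,0,0) value=1
Op 6: inc R0 by 2 -> R0=(3,0,0) value=3
Op 7: inc R1 by 4 -> R1=(0,16,0) value=16
Op 8: merge R1<->R2 -> R1=(0,16,0) R2=(0,16,0)
Op 9: inc R1 by 3 -> R1=(0,19,0) value=19
Op 10: inc R0 by 1 -> R0=(4,0,0) value=4
Op 11: merge R0<->R1 -> R0=(4,19,0) R1=(4,19,0)
Op 12: inc R2 by 1 -> R2=(0,16,1) value=17

Answer: 17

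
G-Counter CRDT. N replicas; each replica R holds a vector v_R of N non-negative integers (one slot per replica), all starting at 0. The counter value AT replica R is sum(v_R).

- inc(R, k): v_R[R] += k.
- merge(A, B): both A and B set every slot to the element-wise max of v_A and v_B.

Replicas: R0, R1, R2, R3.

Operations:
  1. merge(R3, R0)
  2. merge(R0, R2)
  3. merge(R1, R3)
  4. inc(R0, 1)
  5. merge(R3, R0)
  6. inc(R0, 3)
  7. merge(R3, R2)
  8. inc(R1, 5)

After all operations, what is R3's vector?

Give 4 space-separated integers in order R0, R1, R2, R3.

Op 1: merge R3<->R0 -> R3=(0,0,0,0) R0=(0,0,0,0)
Op 2: merge R0<->R2 -> R0=(0,0,0,0) R2=(0,0,0,0)
Op 3: merge R1<->R3 -> R1=(0,0,0,0) R3=(0,0,0,0)
Op 4: inc R0 by 1 -> R0=(1,0,0,0) value=1
Op 5: merge R3<->R0 -> R3=(1,0,0,0) R0=(1,0,0,0)
Op 6: inc R0 by 3 -> R0=(4,0,0,0) value=4
Op 7: merge R3<->R2 -> R3=(1,0,0,0) R2=(1,0,0,0)
Op 8: inc R1 by 5 -> R1=(0,5,0,0) value=5

Answer: 1 0 0 0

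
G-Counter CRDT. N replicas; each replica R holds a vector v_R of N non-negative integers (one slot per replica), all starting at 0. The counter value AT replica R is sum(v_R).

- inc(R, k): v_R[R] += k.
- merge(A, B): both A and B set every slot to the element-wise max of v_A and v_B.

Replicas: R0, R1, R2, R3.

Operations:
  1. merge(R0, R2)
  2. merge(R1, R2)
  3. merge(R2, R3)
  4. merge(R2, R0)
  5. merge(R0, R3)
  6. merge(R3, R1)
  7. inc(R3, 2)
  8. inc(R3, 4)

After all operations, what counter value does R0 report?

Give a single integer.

Answer: 0

Derivation:
Op 1: merge R0<->R2 -> R0=(0,0,0,0) R2=(0,0,0,0)
Op 2: merge R1<->R2 -> R1=(0,0,0,0) R2=(0,0,0,0)
Op 3: merge R2<->R3 -> R2=(0,0,0,0) R3=(0,0,0,0)
Op 4: merge R2<->R0 -> R2=(0,0,0,0) R0=(0,0,0,0)
Op 5: merge R0<->R3 -> R0=(0,0,0,0) R3=(0,0,0,0)
Op 6: merge R3<->R1 -> R3=(0,0,0,0) R1=(0,0,0,0)
Op 7: inc R3 by 2 -> R3=(0,0,0,2) value=2
Op 8: inc R3 by 4 -> R3=(0,0,0,6) value=6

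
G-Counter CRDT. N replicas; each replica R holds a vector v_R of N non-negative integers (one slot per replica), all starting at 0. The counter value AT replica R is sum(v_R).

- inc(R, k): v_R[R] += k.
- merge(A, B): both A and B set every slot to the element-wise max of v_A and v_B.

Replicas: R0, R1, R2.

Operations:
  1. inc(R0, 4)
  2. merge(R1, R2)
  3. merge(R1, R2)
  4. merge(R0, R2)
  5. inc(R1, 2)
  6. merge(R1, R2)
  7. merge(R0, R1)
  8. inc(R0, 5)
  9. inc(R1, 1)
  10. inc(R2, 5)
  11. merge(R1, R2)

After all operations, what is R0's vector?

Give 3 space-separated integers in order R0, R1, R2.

Answer: 9 2 0

Derivation:
Op 1: inc R0 by 4 -> R0=(4,0,0) value=4
Op 2: merge R1<->R2 -> R1=(0,0,0) R2=(0,0,0)
Op 3: merge R1<->R2 -> R1=(0,0,0) R2=(0,0,0)
Op 4: merge R0<->R2 -> R0=(4,0,0) R2=(4,0,0)
Op 5: inc R1 by 2 -> R1=(0,2,0) value=2
Op 6: merge R1<->R2 -> R1=(4,2,0) R2=(4,2,0)
Op 7: merge R0<->R1 -> R0=(4,2,0) R1=(4,2,0)
Op 8: inc R0 by 5 -> R0=(9,2,0) value=11
Op 9: inc R1 by 1 -> R1=(4,3,0) value=7
Op 10: inc R2 by 5 -> R2=(4,2,5) value=11
Op 11: merge R1<->R2 -> R1=(4,3,5) R2=(4,3,5)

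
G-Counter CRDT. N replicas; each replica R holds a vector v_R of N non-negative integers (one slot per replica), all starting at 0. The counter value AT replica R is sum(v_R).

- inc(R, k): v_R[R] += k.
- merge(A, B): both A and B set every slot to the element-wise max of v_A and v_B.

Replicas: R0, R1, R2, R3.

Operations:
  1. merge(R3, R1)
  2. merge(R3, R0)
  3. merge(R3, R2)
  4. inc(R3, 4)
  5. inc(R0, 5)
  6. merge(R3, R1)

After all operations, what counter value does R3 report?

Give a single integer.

Answer: 4

Derivation:
Op 1: merge R3<->R1 -> R3=(0,0,0,0) R1=(0,0,0,0)
Op 2: merge R3<->R0 -> R3=(0,0,0,0) R0=(0,0,0,0)
Op 3: merge R3<->R2 -> R3=(0,0,0,0) R2=(0,0,0,0)
Op 4: inc R3 by 4 -> R3=(0,0,0,4) value=4
Op 5: inc R0 by 5 -> R0=(5,0,0,0) value=5
Op 6: merge R3<->R1 -> R3=(0,0,0,4) R1=(0,0,0,4)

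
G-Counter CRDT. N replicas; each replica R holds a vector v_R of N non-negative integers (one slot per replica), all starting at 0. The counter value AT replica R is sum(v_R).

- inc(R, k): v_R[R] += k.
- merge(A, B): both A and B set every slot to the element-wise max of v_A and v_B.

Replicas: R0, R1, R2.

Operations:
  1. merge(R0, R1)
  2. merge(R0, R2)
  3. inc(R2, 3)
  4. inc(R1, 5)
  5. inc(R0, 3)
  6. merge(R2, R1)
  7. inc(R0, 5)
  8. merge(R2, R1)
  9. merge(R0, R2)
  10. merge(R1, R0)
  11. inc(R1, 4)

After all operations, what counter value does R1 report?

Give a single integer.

Op 1: merge R0<->R1 -> R0=(0,0,0) R1=(0,0,0)
Op 2: merge R0<->R2 -> R0=(0,0,0) R2=(0,0,0)
Op 3: inc R2 by 3 -> R2=(0,0,3) value=3
Op 4: inc R1 by 5 -> R1=(0,5,0) value=5
Op 5: inc R0 by 3 -> R0=(3,0,0) value=3
Op 6: merge R2<->R1 -> R2=(0,5,3) R1=(0,5,3)
Op 7: inc R0 by 5 -> R0=(8,0,0) value=8
Op 8: merge R2<->R1 -> R2=(0,5,3) R1=(0,5,3)
Op 9: merge R0<->R2 -> R0=(8,5,3) R2=(8,5,3)
Op 10: merge R1<->R0 -> R1=(8,5,3) R0=(8,5,3)
Op 11: inc R1 by 4 -> R1=(8,9,3) value=20

Answer: 20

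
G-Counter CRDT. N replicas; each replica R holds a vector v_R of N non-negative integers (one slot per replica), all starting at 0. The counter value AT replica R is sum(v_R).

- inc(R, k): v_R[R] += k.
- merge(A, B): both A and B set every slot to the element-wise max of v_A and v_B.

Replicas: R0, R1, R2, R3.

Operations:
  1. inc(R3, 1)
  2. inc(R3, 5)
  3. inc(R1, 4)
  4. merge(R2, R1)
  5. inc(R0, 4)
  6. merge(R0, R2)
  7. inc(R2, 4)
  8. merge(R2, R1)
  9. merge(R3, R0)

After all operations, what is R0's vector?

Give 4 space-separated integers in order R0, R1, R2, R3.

Op 1: inc R3 by 1 -> R3=(0,0,0,1) value=1
Op 2: inc R3 by 5 -> R3=(0,0,0,6) value=6
Op 3: inc R1 by 4 -> R1=(0,4,0,0) value=4
Op 4: merge R2<->R1 -> R2=(0,4,0,0) R1=(0,4,0,0)
Op 5: inc R0 by 4 -> R0=(4,0,0,0) value=4
Op 6: merge R0<->R2 -> R0=(4,4,0,0) R2=(4,4,0,0)
Op 7: inc R2 by 4 -> R2=(4,4,4,0) value=12
Op 8: merge R2<->R1 -> R2=(4,4,4,0) R1=(4,4,4,0)
Op 9: merge R3<->R0 -> R3=(4,4,0,6) R0=(4,4,0,6)

Answer: 4 4 0 6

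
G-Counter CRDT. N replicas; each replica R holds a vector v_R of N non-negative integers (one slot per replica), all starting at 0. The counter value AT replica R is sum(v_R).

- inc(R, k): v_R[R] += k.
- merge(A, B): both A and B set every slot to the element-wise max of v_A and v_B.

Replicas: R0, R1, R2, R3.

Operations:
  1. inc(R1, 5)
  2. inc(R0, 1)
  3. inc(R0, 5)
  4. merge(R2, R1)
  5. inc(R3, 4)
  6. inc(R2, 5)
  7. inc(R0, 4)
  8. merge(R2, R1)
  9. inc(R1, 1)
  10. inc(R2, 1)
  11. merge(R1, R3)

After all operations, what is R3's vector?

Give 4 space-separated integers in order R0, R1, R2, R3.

Op 1: inc R1 by 5 -> R1=(0,5,0,0) value=5
Op 2: inc R0 by 1 -> R0=(1,0,0,0) value=1
Op 3: inc R0 by 5 -> R0=(6,0,0,0) value=6
Op 4: merge R2<->R1 -> R2=(0,5,0,0) R1=(0,5,0,0)
Op 5: inc R3 by 4 -> R3=(0,0,0,4) value=4
Op 6: inc R2 by 5 -> R2=(0,5,5,0) value=10
Op 7: inc R0 by 4 -> R0=(10,0,0,0) value=10
Op 8: merge R2<->R1 -> R2=(0,5,5,0) R1=(0,5,5,0)
Op 9: inc R1 by 1 -> R1=(0,6,5,0) value=11
Op 10: inc R2 by 1 -> R2=(0,5,6,0) value=11
Op 11: merge R1<->R3 -> R1=(0,6,5,4) R3=(0,6,5,4)

Answer: 0 6 5 4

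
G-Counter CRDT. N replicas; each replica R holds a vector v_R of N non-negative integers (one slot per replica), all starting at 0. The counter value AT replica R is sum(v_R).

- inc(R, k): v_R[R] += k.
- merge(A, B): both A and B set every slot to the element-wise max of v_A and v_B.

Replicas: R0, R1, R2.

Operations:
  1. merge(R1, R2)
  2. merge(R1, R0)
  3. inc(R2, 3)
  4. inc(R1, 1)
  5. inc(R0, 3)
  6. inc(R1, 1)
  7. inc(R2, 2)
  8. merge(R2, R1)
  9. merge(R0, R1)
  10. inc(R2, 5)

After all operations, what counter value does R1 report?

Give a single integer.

Op 1: merge R1<->R2 -> R1=(0,0,0) R2=(0,0,0)
Op 2: merge R1<->R0 -> R1=(0,0,0) R0=(0,0,0)
Op 3: inc R2 by 3 -> R2=(0,0,3) value=3
Op 4: inc R1 by 1 -> R1=(0,1,0) value=1
Op 5: inc R0 by 3 -> R0=(3,0,0) value=3
Op 6: inc R1 by 1 -> R1=(0,2,0) value=2
Op 7: inc R2 by 2 -> R2=(0,0,5) value=5
Op 8: merge R2<->R1 -> R2=(0,2,5) R1=(0,2,5)
Op 9: merge R0<->R1 -> R0=(3,2,5) R1=(3,2,5)
Op 10: inc R2 by 5 -> R2=(0,2,10) value=12

Answer: 10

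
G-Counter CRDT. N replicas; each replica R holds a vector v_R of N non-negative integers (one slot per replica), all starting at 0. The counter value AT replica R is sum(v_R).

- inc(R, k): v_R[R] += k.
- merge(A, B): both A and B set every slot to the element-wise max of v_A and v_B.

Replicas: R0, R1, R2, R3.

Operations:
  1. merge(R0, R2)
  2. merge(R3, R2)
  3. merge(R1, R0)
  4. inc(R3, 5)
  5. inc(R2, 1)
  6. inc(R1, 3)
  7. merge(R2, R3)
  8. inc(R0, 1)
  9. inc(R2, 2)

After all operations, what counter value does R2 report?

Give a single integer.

Answer: 8

Derivation:
Op 1: merge R0<->R2 -> R0=(0,0,0,0) R2=(0,0,0,0)
Op 2: merge R3<->R2 -> R3=(0,0,0,0) R2=(0,0,0,0)
Op 3: merge R1<->R0 -> R1=(0,0,0,0) R0=(0,0,0,0)
Op 4: inc R3 by 5 -> R3=(0,0,0,5) value=5
Op 5: inc R2 by 1 -> R2=(0,0,1,0) value=1
Op 6: inc R1 by 3 -> R1=(0,3,0,0) value=3
Op 7: merge R2<->R3 -> R2=(0,0,1,5) R3=(0,0,1,5)
Op 8: inc R0 by 1 -> R0=(1,0,0,0) value=1
Op 9: inc R2 by 2 -> R2=(0,0,3,5) value=8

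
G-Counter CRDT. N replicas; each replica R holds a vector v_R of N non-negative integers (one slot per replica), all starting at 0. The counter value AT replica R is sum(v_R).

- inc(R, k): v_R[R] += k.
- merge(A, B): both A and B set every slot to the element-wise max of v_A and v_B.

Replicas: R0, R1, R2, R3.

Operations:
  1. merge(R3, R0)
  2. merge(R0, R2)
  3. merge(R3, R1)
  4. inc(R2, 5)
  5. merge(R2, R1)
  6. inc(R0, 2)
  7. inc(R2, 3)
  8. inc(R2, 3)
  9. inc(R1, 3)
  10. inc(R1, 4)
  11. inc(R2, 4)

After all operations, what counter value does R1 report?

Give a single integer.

Op 1: merge R3<->R0 -> R3=(0,0,0,0) R0=(0,0,0,0)
Op 2: merge R0<->R2 -> R0=(0,0,0,0) R2=(0,0,0,0)
Op 3: merge R3<->R1 -> R3=(0,0,0,0) R1=(0,0,0,0)
Op 4: inc R2 by 5 -> R2=(0,0,5,0) value=5
Op 5: merge R2<->R1 -> R2=(0,0,5,0) R1=(0,0,5,0)
Op 6: inc R0 by 2 -> R0=(2,0,0,0) value=2
Op 7: inc R2 by 3 -> R2=(0,0,8,0) value=8
Op 8: inc R2 by 3 -> R2=(0,0,11,0) value=11
Op 9: inc R1 by 3 -> R1=(0,3,5,0) value=8
Op 10: inc R1 by 4 -> R1=(0,7,5,0) value=12
Op 11: inc R2 by 4 -> R2=(0,0,15,0) value=15

Answer: 12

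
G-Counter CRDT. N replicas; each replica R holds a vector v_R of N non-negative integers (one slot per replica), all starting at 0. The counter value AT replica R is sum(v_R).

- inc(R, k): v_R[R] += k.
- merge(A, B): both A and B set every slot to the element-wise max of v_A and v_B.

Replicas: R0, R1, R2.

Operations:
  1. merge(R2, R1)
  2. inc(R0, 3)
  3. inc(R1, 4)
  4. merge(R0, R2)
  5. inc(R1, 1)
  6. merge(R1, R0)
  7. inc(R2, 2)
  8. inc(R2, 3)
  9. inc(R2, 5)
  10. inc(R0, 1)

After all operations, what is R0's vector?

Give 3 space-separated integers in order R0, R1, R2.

Op 1: merge R2<->R1 -> R2=(0,0,0) R1=(0,0,0)
Op 2: inc R0 by 3 -> R0=(3,0,0) value=3
Op 3: inc R1 by 4 -> R1=(0,4,0) value=4
Op 4: merge R0<->R2 -> R0=(3,0,0) R2=(3,0,0)
Op 5: inc R1 by 1 -> R1=(0,5,0) value=5
Op 6: merge R1<->R0 -> R1=(3,5,0) R0=(3,5,0)
Op 7: inc R2 by 2 -> R2=(3,0,2) value=5
Op 8: inc R2 by 3 -> R2=(3,0,5) value=8
Op 9: inc R2 by 5 -> R2=(3,0,10) value=13
Op 10: inc R0 by 1 -> R0=(4,5,0) value=9

Answer: 4 5 0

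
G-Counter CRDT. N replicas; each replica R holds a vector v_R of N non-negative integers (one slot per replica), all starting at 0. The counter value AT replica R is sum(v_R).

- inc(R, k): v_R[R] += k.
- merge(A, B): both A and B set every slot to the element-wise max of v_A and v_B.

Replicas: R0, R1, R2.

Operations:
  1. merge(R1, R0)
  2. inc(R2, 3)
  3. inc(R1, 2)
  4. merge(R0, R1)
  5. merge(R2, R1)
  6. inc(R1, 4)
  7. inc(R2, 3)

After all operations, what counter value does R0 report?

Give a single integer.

Op 1: merge R1<->R0 -> R1=(0,0,0) R0=(0,0,0)
Op 2: inc R2 by 3 -> R2=(0,0,3) value=3
Op 3: inc R1 by 2 -> R1=(0,2,0) value=2
Op 4: merge R0<->R1 -> R0=(0,2,0) R1=(0,2,0)
Op 5: merge R2<->R1 -> R2=(0,2,3) R1=(0,2,3)
Op 6: inc R1 by 4 -> R1=(0,6,3) value=9
Op 7: inc R2 by 3 -> R2=(0,2,6) value=8

Answer: 2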